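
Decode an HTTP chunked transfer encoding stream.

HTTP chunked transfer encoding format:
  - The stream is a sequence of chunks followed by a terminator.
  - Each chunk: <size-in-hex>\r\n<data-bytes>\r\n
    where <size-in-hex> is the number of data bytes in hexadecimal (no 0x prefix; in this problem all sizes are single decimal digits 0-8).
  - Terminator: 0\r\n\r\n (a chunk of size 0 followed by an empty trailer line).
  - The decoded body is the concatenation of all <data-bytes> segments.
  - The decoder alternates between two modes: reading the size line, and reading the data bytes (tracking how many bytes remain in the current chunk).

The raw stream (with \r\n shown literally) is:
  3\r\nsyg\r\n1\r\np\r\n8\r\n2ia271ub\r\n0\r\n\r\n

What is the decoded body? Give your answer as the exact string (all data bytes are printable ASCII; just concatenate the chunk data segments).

Answer: sygp2ia271ub

Derivation:
Chunk 1: stream[0..1]='3' size=0x3=3, data at stream[3..6]='syg' -> body[0..3], body so far='syg'
Chunk 2: stream[8..9]='1' size=0x1=1, data at stream[11..12]='p' -> body[3..4], body so far='sygp'
Chunk 3: stream[14..15]='8' size=0x8=8, data at stream[17..25]='2ia271ub' -> body[4..12], body so far='sygp2ia271ub'
Chunk 4: stream[27..28]='0' size=0 (terminator). Final body='sygp2ia271ub' (12 bytes)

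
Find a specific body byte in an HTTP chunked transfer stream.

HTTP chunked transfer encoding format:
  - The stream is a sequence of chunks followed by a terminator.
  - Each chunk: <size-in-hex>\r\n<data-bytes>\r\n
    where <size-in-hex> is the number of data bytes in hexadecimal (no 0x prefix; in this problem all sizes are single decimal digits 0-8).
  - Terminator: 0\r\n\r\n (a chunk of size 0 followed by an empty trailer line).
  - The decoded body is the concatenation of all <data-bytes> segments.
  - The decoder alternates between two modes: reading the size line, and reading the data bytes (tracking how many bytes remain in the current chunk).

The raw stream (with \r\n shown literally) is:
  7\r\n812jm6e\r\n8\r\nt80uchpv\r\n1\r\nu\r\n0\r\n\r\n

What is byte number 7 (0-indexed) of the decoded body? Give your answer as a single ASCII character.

Answer: t

Derivation:
Chunk 1: stream[0..1]='7' size=0x7=7, data at stream[3..10]='812jm6e' -> body[0..7], body so far='812jm6e'
Chunk 2: stream[12..13]='8' size=0x8=8, data at stream[15..23]='t80uchpv' -> body[7..15], body so far='812jm6et80uchpv'
Chunk 3: stream[25..26]='1' size=0x1=1, data at stream[28..29]='u' -> body[15..16], body so far='812jm6et80uchpvu'
Chunk 4: stream[31..32]='0' size=0 (terminator). Final body='812jm6et80uchpvu' (16 bytes)
Body byte 7 = 't'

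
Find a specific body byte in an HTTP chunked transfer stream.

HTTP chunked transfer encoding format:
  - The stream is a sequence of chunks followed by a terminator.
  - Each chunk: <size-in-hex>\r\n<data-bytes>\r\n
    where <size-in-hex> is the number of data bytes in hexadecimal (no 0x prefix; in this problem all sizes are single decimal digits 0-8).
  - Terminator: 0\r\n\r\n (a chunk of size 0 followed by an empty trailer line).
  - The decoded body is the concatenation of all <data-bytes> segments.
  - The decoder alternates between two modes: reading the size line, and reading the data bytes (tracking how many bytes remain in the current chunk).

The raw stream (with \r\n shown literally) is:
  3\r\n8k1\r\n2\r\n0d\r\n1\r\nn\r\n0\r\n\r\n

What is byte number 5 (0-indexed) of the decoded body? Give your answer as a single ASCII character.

Answer: n

Derivation:
Chunk 1: stream[0..1]='3' size=0x3=3, data at stream[3..6]='8k1' -> body[0..3], body so far='8k1'
Chunk 2: stream[8..9]='2' size=0x2=2, data at stream[11..13]='0d' -> body[3..5], body so far='8k10d'
Chunk 3: stream[15..16]='1' size=0x1=1, data at stream[18..19]='n' -> body[5..6], body so far='8k10dn'
Chunk 4: stream[21..22]='0' size=0 (terminator). Final body='8k10dn' (6 bytes)
Body byte 5 = 'n'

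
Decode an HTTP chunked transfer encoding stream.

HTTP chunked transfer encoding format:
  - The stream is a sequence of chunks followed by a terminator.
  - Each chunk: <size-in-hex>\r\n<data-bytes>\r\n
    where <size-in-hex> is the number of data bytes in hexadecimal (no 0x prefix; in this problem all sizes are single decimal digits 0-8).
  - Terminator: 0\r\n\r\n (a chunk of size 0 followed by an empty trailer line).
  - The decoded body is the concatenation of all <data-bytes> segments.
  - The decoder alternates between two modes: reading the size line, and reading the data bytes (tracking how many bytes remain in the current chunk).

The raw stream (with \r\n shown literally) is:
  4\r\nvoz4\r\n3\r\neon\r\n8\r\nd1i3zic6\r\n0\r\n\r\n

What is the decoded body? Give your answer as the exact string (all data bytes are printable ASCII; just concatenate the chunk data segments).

Answer: voz4eond1i3zic6

Derivation:
Chunk 1: stream[0..1]='4' size=0x4=4, data at stream[3..7]='voz4' -> body[0..4], body so far='voz4'
Chunk 2: stream[9..10]='3' size=0x3=3, data at stream[12..15]='eon' -> body[4..7], body so far='voz4eon'
Chunk 3: stream[17..18]='8' size=0x8=8, data at stream[20..28]='d1i3zic6' -> body[7..15], body so far='voz4eond1i3zic6'
Chunk 4: stream[30..31]='0' size=0 (terminator). Final body='voz4eond1i3zic6' (15 bytes)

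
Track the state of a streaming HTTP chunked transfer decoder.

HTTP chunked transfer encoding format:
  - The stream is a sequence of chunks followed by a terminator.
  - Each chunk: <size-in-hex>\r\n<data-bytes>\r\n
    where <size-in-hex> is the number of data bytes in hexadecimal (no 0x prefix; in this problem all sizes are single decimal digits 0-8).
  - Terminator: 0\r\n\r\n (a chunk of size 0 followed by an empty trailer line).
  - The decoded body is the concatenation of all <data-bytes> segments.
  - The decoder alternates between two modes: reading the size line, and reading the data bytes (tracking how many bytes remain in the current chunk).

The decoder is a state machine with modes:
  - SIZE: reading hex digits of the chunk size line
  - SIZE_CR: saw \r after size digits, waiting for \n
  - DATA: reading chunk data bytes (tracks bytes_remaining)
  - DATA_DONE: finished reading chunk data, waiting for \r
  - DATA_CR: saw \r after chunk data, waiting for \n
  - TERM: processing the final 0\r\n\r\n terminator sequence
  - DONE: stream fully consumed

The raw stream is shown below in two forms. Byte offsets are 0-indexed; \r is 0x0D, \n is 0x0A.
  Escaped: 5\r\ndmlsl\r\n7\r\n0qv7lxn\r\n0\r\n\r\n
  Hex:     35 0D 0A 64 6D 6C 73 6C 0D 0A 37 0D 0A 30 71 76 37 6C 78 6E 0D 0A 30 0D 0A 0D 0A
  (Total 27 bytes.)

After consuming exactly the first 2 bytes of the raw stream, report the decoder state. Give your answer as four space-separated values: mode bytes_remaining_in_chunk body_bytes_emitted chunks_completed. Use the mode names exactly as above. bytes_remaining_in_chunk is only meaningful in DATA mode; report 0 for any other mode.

Byte 0 = '5': mode=SIZE remaining=0 emitted=0 chunks_done=0
Byte 1 = 0x0D: mode=SIZE_CR remaining=0 emitted=0 chunks_done=0

Answer: SIZE_CR 0 0 0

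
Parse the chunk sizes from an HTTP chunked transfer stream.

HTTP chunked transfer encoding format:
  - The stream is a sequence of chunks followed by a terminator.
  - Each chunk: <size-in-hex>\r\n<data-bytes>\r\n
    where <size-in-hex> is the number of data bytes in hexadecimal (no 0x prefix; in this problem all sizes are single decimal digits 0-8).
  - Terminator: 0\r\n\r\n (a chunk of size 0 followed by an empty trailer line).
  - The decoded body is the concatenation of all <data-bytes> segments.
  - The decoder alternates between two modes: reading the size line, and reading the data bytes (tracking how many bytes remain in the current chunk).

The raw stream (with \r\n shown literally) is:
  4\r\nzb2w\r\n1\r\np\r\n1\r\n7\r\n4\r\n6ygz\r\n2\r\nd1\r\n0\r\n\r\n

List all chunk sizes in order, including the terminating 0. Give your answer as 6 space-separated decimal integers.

Answer: 4 1 1 4 2 0

Derivation:
Chunk 1: stream[0..1]='4' size=0x4=4, data at stream[3..7]='zb2w' -> body[0..4], body so far='zb2w'
Chunk 2: stream[9..10]='1' size=0x1=1, data at stream[12..13]='p' -> body[4..5], body so far='zb2wp'
Chunk 3: stream[15..16]='1' size=0x1=1, data at stream[18..19]='7' -> body[5..6], body so far='zb2wp7'
Chunk 4: stream[21..22]='4' size=0x4=4, data at stream[24..28]='6ygz' -> body[6..10], body so far='zb2wp76ygz'
Chunk 5: stream[30..31]='2' size=0x2=2, data at stream[33..35]='d1' -> body[10..12], body so far='zb2wp76ygzd1'
Chunk 6: stream[37..38]='0' size=0 (terminator). Final body='zb2wp76ygzd1' (12 bytes)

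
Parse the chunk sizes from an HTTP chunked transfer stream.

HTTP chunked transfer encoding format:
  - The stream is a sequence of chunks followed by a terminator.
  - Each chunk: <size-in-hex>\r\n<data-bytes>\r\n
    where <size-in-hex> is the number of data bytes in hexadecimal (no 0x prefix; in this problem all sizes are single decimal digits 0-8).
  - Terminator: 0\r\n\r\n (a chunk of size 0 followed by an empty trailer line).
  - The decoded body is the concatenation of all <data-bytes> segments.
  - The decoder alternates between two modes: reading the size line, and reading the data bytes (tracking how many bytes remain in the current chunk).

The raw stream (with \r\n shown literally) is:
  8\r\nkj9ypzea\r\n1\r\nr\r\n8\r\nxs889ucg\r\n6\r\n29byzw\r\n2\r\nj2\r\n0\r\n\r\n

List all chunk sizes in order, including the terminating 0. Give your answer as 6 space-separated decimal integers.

Answer: 8 1 8 6 2 0

Derivation:
Chunk 1: stream[0..1]='8' size=0x8=8, data at stream[3..11]='kj9ypzea' -> body[0..8], body so far='kj9ypzea'
Chunk 2: stream[13..14]='1' size=0x1=1, data at stream[16..17]='r' -> body[8..9], body so far='kj9ypzear'
Chunk 3: stream[19..20]='8' size=0x8=8, data at stream[22..30]='xs889ucg' -> body[9..17], body so far='kj9ypzearxs889ucg'
Chunk 4: stream[32..33]='6' size=0x6=6, data at stream[35..41]='29byzw' -> body[17..23], body so far='kj9ypzearxs889ucg29byzw'
Chunk 5: stream[43..44]='2' size=0x2=2, data at stream[46..48]='j2' -> body[23..25], body so far='kj9ypzearxs889ucg29byzwj2'
Chunk 6: stream[50..51]='0' size=0 (terminator). Final body='kj9ypzearxs889ucg29byzwj2' (25 bytes)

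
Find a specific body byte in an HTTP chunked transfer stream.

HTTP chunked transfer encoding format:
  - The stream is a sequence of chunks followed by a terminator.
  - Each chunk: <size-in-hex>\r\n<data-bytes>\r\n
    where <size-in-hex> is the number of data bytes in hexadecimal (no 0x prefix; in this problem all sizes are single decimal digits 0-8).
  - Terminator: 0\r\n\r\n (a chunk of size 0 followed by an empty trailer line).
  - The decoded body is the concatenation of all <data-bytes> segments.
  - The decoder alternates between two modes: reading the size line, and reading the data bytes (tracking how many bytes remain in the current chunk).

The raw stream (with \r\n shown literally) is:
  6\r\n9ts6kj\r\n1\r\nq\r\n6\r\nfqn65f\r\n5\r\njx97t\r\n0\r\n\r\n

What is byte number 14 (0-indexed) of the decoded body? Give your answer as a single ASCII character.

Answer: x

Derivation:
Chunk 1: stream[0..1]='6' size=0x6=6, data at stream[3..9]='9ts6kj' -> body[0..6], body so far='9ts6kj'
Chunk 2: stream[11..12]='1' size=0x1=1, data at stream[14..15]='q' -> body[6..7], body so far='9ts6kjq'
Chunk 3: stream[17..18]='6' size=0x6=6, data at stream[20..26]='fqn65f' -> body[7..13], body so far='9ts6kjqfqn65f'
Chunk 4: stream[28..29]='5' size=0x5=5, data at stream[31..36]='jx97t' -> body[13..18], body so far='9ts6kjqfqn65fjx97t'
Chunk 5: stream[38..39]='0' size=0 (terminator). Final body='9ts6kjqfqn65fjx97t' (18 bytes)
Body byte 14 = 'x'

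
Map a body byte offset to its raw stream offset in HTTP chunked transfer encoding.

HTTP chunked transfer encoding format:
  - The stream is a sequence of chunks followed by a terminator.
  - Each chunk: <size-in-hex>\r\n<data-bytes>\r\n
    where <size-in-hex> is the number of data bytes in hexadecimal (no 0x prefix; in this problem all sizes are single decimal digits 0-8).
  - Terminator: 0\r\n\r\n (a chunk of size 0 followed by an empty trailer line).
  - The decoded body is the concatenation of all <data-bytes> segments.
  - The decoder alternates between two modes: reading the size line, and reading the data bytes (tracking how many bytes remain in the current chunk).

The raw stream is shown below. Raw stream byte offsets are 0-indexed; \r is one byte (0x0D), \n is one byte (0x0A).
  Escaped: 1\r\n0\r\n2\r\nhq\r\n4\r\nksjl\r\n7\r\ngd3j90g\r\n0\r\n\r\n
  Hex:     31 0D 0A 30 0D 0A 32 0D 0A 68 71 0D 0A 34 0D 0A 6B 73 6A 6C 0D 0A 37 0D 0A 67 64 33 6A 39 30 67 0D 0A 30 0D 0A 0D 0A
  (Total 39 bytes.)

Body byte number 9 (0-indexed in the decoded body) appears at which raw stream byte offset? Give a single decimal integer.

Chunk 1: stream[0..1]='1' size=0x1=1, data at stream[3..4]='0' -> body[0..1], body so far='0'
Chunk 2: stream[6..7]='2' size=0x2=2, data at stream[9..11]='hq' -> body[1..3], body so far='0hq'
Chunk 3: stream[13..14]='4' size=0x4=4, data at stream[16..20]='ksjl' -> body[3..7], body so far='0hqksjl'
Chunk 4: stream[22..23]='7' size=0x7=7, data at stream[25..32]='gd3j90g' -> body[7..14], body so far='0hqksjlgd3j90g'
Chunk 5: stream[34..35]='0' size=0 (terminator). Final body='0hqksjlgd3j90g' (14 bytes)
Body byte 9 at stream offset 27

Answer: 27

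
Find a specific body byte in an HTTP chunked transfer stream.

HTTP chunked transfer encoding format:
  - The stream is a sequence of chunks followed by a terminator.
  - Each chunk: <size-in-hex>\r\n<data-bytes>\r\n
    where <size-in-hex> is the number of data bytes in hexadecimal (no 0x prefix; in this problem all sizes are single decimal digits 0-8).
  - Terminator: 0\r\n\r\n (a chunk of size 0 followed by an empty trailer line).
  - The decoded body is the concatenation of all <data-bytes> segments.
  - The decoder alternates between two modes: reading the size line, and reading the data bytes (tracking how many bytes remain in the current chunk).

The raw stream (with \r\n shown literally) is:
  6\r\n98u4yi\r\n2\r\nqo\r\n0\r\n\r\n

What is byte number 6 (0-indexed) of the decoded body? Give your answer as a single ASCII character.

Answer: q

Derivation:
Chunk 1: stream[0..1]='6' size=0x6=6, data at stream[3..9]='98u4yi' -> body[0..6], body so far='98u4yi'
Chunk 2: stream[11..12]='2' size=0x2=2, data at stream[14..16]='qo' -> body[6..8], body so far='98u4yiqo'
Chunk 3: stream[18..19]='0' size=0 (terminator). Final body='98u4yiqo' (8 bytes)
Body byte 6 = 'q'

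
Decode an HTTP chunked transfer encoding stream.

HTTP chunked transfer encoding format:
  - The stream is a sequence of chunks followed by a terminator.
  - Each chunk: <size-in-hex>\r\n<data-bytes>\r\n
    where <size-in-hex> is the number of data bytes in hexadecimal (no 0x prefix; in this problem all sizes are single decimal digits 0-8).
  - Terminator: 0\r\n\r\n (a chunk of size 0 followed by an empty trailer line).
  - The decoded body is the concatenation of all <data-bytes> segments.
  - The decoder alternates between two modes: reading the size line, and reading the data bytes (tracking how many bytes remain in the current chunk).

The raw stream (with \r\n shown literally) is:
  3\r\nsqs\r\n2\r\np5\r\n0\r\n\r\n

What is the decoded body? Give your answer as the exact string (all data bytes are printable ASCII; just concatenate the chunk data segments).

Answer: sqsp5

Derivation:
Chunk 1: stream[0..1]='3' size=0x3=3, data at stream[3..6]='sqs' -> body[0..3], body so far='sqs'
Chunk 2: stream[8..9]='2' size=0x2=2, data at stream[11..13]='p5' -> body[3..5], body so far='sqsp5'
Chunk 3: stream[15..16]='0' size=0 (terminator). Final body='sqsp5' (5 bytes)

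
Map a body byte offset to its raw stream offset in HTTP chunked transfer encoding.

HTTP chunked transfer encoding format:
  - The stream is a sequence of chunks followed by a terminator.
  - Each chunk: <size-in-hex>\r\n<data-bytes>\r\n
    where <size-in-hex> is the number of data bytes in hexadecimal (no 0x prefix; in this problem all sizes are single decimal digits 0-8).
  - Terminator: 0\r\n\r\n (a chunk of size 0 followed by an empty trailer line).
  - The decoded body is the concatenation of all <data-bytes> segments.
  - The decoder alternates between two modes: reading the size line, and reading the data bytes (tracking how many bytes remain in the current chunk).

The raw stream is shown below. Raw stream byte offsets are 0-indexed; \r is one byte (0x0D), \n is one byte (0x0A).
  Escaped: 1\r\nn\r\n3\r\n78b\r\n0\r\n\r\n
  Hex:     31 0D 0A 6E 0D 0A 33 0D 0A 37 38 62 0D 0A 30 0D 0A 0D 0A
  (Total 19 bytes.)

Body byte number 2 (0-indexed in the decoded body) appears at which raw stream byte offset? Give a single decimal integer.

Answer: 10

Derivation:
Chunk 1: stream[0..1]='1' size=0x1=1, data at stream[3..4]='n' -> body[0..1], body so far='n'
Chunk 2: stream[6..7]='3' size=0x3=3, data at stream[9..12]='78b' -> body[1..4], body so far='n78b'
Chunk 3: stream[14..15]='0' size=0 (terminator). Final body='n78b' (4 bytes)
Body byte 2 at stream offset 10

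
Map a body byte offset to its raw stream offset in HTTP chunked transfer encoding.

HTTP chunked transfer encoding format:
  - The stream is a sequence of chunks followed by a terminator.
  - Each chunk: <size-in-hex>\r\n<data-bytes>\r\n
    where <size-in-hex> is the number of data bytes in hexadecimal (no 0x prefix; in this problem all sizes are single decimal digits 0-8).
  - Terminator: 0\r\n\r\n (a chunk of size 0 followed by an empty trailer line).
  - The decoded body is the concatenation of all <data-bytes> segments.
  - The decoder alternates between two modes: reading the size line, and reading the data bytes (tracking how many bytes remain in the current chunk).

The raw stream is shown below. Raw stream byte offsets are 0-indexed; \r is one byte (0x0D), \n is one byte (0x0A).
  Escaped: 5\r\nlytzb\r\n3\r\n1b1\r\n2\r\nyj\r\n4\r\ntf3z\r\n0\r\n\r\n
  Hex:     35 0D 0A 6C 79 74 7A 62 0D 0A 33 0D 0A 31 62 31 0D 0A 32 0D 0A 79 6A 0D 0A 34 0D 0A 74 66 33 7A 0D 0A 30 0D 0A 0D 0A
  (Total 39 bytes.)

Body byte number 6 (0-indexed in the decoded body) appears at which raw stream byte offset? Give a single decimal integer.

Answer: 14

Derivation:
Chunk 1: stream[0..1]='5' size=0x5=5, data at stream[3..8]='lytzb' -> body[0..5], body so far='lytzb'
Chunk 2: stream[10..11]='3' size=0x3=3, data at stream[13..16]='1b1' -> body[5..8], body so far='lytzb1b1'
Chunk 3: stream[18..19]='2' size=0x2=2, data at stream[21..23]='yj' -> body[8..10], body so far='lytzb1b1yj'
Chunk 4: stream[25..26]='4' size=0x4=4, data at stream[28..32]='tf3z' -> body[10..14], body so far='lytzb1b1yjtf3z'
Chunk 5: stream[34..35]='0' size=0 (terminator). Final body='lytzb1b1yjtf3z' (14 bytes)
Body byte 6 at stream offset 14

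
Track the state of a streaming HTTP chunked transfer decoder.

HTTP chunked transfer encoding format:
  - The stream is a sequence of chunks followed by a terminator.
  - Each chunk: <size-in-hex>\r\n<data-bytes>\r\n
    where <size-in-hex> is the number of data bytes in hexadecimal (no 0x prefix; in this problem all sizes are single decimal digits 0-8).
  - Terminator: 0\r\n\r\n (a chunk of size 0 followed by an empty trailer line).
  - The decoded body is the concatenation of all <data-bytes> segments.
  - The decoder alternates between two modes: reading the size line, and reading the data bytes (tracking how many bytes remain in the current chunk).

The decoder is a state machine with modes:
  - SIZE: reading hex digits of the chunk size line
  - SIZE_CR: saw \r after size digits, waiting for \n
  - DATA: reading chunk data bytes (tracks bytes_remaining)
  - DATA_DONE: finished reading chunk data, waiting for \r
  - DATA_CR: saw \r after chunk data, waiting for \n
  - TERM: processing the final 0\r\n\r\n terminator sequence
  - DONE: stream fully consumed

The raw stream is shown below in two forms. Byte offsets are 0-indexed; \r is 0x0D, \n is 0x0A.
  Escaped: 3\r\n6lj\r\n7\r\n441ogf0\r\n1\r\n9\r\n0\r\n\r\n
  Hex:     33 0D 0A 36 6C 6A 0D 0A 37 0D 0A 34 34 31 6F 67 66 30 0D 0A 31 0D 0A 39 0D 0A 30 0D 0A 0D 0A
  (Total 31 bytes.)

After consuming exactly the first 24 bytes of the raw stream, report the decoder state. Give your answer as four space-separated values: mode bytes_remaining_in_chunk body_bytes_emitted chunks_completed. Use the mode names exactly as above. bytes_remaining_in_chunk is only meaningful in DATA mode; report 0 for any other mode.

Byte 0 = '3': mode=SIZE remaining=0 emitted=0 chunks_done=0
Byte 1 = 0x0D: mode=SIZE_CR remaining=0 emitted=0 chunks_done=0
Byte 2 = 0x0A: mode=DATA remaining=3 emitted=0 chunks_done=0
Byte 3 = '6': mode=DATA remaining=2 emitted=1 chunks_done=0
Byte 4 = 'l': mode=DATA remaining=1 emitted=2 chunks_done=0
Byte 5 = 'j': mode=DATA_DONE remaining=0 emitted=3 chunks_done=0
Byte 6 = 0x0D: mode=DATA_CR remaining=0 emitted=3 chunks_done=0
Byte 7 = 0x0A: mode=SIZE remaining=0 emitted=3 chunks_done=1
Byte 8 = '7': mode=SIZE remaining=0 emitted=3 chunks_done=1
Byte 9 = 0x0D: mode=SIZE_CR remaining=0 emitted=3 chunks_done=1
Byte 10 = 0x0A: mode=DATA remaining=7 emitted=3 chunks_done=1
Byte 11 = '4': mode=DATA remaining=6 emitted=4 chunks_done=1
Byte 12 = '4': mode=DATA remaining=5 emitted=5 chunks_done=1
Byte 13 = '1': mode=DATA remaining=4 emitted=6 chunks_done=1
Byte 14 = 'o': mode=DATA remaining=3 emitted=7 chunks_done=1
Byte 15 = 'g': mode=DATA remaining=2 emitted=8 chunks_done=1
Byte 16 = 'f': mode=DATA remaining=1 emitted=9 chunks_done=1
Byte 17 = '0': mode=DATA_DONE remaining=0 emitted=10 chunks_done=1
Byte 18 = 0x0D: mode=DATA_CR remaining=0 emitted=10 chunks_done=1
Byte 19 = 0x0A: mode=SIZE remaining=0 emitted=10 chunks_done=2
Byte 20 = '1': mode=SIZE remaining=0 emitted=10 chunks_done=2
Byte 21 = 0x0D: mode=SIZE_CR remaining=0 emitted=10 chunks_done=2
Byte 22 = 0x0A: mode=DATA remaining=1 emitted=10 chunks_done=2
Byte 23 = '9': mode=DATA_DONE remaining=0 emitted=11 chunks_done=2

Answer: DATA_DONE 0 11 2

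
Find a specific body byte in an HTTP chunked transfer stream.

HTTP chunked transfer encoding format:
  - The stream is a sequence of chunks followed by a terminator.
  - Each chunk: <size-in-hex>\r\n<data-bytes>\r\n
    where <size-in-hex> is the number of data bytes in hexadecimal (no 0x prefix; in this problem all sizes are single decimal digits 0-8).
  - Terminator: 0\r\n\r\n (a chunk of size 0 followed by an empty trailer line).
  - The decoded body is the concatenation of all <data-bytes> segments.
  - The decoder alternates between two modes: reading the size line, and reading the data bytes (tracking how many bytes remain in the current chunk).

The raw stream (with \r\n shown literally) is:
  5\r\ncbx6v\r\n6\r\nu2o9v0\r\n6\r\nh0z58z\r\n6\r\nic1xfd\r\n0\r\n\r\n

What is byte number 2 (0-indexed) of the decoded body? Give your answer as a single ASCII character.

Answer: x

Derivation:
Chunk 1: stream[0..1]='5' size=0x5=5, data at stream[3..8]='cbx6v' -> body[0..5], body so far='cbx6v'
Chunk 2: stream[10..11]='6' size=0x6=6, data at stream[13..19]='u2o9v0' -> body[5..11], body so far='cbx6vu2o9v0'
Chunk 3: stream[21..22]='6' size=0x6=6, data at stream[24..30]='h0z58z' -> body[11..17], body so far='cbx6vu2o9v0h0z58z'
Chunk 4: stream[32..33]='6' size=0x6=6, data at stream[35..41]='ic1xfd' -> body[17..23], body so far='cbx6vu2o9v0h0z58zic1xfd'
Chunk 5: stream[43..44]='0' size=0 (terminator). Final body='cbx6vu2o9v0h0z58zic1xfd' (23 bytes)
Body byte 2 = 'x'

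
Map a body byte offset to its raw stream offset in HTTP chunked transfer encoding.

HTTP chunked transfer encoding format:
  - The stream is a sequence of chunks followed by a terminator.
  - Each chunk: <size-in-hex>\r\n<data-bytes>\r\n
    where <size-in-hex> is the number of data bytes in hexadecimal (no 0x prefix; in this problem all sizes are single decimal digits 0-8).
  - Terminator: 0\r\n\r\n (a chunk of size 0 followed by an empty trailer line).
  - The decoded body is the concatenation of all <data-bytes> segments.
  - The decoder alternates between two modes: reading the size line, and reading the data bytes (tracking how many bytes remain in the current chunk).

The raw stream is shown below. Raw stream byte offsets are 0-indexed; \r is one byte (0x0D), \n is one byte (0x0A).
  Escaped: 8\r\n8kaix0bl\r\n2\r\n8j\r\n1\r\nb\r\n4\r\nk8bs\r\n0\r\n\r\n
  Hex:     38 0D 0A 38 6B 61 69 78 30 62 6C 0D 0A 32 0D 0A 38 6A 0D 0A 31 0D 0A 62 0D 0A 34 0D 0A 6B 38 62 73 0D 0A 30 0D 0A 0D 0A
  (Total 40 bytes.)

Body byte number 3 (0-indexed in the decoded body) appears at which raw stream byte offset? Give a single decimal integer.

Chunk 1: stream[0..1]='8' size=0x8=8, data at stream[3..11]='8kaix0bl' -> body[0..8], body so far='8kaix0bl'
Chunk 2: stream[13..14]='2' size=0x2=2, data at stream[16..18]='8j' -> body[8..10], body so far='8kaix0bl8j'
Chunk 3: stream[20..21]='1' size=0x1=1, data at stream[23..24]='b' -> body[10..11], body so far='8kaix0bl8jb'
Chunk 4: stream[26..27]='4' size=0x4=4, data at stream[29..33]='k8bs' -> body[11..15], body so far='8kaix0bl8jbk8bs'
Chunk 5: stream[35..36]='0' size=0 (terminator). Final body='8kaix0bl8jbk8bs' (15 bytes)
Body byte 3 at stream offset 6

Answer: 6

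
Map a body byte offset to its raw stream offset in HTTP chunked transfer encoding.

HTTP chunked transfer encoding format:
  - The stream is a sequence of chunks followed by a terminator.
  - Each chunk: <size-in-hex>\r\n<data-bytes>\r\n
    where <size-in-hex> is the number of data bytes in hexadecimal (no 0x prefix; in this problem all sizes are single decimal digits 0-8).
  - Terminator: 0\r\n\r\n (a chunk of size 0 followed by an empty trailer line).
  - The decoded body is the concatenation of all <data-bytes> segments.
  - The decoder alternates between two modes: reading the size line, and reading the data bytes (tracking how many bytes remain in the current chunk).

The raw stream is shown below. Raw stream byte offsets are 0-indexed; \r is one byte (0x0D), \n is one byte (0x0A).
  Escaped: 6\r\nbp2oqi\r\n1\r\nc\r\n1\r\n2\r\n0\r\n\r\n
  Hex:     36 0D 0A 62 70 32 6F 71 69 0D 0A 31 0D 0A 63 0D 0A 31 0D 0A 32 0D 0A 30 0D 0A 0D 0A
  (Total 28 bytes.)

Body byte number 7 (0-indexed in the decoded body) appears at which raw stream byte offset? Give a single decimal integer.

Chunk 1: stream[0..1]='6' size=0x6=6, data at stream[3..9]='bp2oqi' -> body[0..6], body so far='bp2oqi'
Chunk 2: stream[11..12]='1' size=0x1=1, data at stream[14..15]='c' -> body[6..7], body so far='bp2oqic'
Chunk 3: stream[17..18]='1' size=0x1=1, data at stream[20..21]='2' -> body[7..8], body so far='bp2oqic2'
Chunk 4: stream[23..24]='0' size=0 (terminator). Final body='bp2oqic2' (8 bytes)
Body byte 7 at stream offset 20

Answer: 20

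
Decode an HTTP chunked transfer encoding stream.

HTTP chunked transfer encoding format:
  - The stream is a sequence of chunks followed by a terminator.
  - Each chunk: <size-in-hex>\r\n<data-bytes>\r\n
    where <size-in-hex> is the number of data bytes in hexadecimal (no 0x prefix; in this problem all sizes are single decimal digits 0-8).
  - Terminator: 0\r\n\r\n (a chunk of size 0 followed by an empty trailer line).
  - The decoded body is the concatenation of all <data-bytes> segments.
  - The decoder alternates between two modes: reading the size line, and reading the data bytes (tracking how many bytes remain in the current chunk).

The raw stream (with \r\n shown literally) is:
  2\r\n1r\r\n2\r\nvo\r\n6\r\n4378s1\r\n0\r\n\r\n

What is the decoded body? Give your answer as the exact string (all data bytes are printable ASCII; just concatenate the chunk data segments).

Chunk 1: stream[0..1]='2' size=0x2=2, data at stream[3..5]='1r' -> body[0..2], body so far='1r'
Chunk 2: stream[7..8]='2' size=0x2=2, data at stream[10..12]='vo' -> body[2..4], body so far='1rvo'
Chunk 3: stream[14..15]='6' size=0x6=6, data at stream[17..23]='4378s1' -> body[4..10], body so far='1rvo4378s1'
Chunk 4: stream[25..26]='0' size=0 (terminator). Final body='1rvo4378s1' (10 bytes)

Answer: 1rvo4378s1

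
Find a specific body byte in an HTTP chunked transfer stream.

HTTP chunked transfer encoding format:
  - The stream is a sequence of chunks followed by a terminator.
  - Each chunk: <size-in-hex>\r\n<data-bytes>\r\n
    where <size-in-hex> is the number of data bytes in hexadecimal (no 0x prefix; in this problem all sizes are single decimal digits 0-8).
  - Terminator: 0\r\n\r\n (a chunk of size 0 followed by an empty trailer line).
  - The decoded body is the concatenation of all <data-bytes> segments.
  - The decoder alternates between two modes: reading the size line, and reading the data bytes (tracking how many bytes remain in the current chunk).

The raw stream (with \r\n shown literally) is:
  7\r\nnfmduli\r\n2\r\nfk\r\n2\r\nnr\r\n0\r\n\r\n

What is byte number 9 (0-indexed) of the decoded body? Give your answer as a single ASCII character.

Answer: n

Derivation:
Chunk 1: stream[0..1]='7' size=0x7=7, data at stream[3..10]='nfmduli' -> body[0..7], body so far='nfmduli'
Chunk 2: stream[12..13]='2' size=0x2=2, data at stream[15..17]='fk' -> body[7..9], body so far='nfmdulifk'
Chunk 3: stream[19..20]='2' size=0x2=2, data at stream[22..24]='nr' -> body[9..11], body so far='nfmdulifknr'
Chunk 4: stream[26..27]='0' size=0 (terminator). Final body='nfmdulifknr' (11 bytes)
Body byte 9 = 'n'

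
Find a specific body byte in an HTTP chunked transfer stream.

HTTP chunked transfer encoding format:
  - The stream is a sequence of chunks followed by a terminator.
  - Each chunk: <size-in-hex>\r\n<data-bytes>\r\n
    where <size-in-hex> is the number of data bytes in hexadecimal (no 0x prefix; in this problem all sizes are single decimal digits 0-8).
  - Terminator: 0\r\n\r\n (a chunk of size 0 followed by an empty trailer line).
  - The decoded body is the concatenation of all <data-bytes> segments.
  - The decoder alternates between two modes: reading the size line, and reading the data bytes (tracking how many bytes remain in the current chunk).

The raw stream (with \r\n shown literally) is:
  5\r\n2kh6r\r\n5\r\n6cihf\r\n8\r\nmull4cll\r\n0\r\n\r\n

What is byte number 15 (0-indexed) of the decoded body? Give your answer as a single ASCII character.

Answer: c

Derivation:
Chunk 1: stream[0..1]='5' size=0x5=5, data at stream[3..8]='2kh6r' -> body[0..5], body so far='2kh6r'
Chunk 2: stream[10..11]='5' size=0x5=5, data at stream[13..18]='6cihf' -> body[5..10], body so far='2kh6r6cihf'
Chunk 3: stream[20..21]='8' size=0x8=8, data at stream[23..31]='mull4cll' -> body[10..18], body so far='2kh6r6cihfmull4cll'
Chunk 4: stream[33..34]='0' size=0 (terminator). Final body='2kh6r6cihfmull4cll' (18 bytes)
Body byte 15 = 'c'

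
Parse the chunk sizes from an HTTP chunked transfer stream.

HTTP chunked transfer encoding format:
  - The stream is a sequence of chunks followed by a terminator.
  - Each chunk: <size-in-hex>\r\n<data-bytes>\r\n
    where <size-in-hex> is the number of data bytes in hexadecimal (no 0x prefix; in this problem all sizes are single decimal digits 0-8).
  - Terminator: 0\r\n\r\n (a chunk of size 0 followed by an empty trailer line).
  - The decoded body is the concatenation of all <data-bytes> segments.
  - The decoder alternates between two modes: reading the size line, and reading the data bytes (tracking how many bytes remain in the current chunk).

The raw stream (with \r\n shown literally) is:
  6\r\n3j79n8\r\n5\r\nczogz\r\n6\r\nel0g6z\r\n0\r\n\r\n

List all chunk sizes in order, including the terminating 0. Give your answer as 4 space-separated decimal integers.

Answer: 6 5 6 0

Derivation:
Chunk 1: stream[0..1]='6' size=0x6=6, data at stream[3..9]='3j79n8' -> body[0..6], body so far='3j79n8'
Chunk 2: stream[11..12]='5' size=0x5=5, data at stream[14..19]='czogz' -> body[6..11], body so far='3j79n8czogz'
Chunk 3: stream[21..22]='6' size=0x6=6, data at stream[24..30]='el0g6z' -> body[11..17], body so far='3j79n8czogzel0g6z'
Chunk 4: stream[32..33]='0' size=0 (terminator). Final body='3j79n8czogzel0g6z' (17 bytes)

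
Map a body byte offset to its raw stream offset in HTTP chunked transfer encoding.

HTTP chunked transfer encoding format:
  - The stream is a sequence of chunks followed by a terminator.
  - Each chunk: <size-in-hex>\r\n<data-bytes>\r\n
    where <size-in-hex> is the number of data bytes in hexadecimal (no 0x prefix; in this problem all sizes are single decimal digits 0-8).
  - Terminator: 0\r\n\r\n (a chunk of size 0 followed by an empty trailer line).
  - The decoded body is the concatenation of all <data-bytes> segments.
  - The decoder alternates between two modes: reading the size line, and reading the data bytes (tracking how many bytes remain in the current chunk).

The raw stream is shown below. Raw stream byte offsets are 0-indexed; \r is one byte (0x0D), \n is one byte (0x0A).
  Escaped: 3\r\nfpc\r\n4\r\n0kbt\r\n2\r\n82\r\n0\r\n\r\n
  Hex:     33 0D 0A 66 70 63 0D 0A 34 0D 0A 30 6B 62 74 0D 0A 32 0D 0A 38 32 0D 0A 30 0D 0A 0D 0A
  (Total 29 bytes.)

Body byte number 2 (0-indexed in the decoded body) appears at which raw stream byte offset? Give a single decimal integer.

Chunk 1: stream[0..1]='3' size=0x3=3, data at stream[3..6]='fpc' -> body[0..3], body so far='fpc'
Chunk 2: stream[8..9]='4' size=0x4=4, data at stream[11..15]='0kbt' -> body[3..7], body so far='fpc0kbt'
Chunk 3: stream[17..18]='2' size=0x2=2, data at stream[20..22]='82' -> body[7..9], body so far='fpc0kbt82'
Chunk 4: stream[24..25]='0' size=0 (terminator). Final body='fpc0kbt82' (9 bytes)
Body byte 2 at stream offset 5

Answer: 5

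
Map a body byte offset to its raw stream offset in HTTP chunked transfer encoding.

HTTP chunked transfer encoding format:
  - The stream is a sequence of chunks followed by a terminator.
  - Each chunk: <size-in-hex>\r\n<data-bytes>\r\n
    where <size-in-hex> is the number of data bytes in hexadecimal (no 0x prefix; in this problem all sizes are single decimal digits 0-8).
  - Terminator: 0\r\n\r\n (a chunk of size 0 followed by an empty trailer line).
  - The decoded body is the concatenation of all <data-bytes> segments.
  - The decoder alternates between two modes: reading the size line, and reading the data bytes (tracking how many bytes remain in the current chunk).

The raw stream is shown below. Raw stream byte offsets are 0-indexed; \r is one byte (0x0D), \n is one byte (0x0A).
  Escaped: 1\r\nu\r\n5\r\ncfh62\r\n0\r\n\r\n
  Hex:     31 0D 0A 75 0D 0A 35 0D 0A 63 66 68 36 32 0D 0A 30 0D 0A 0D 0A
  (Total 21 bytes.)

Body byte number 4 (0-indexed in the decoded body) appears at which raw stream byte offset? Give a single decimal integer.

Answer: 12

Derivation:
Chunk 1: stream[0..1]='1' size=0x1=1, data at stream[3..4]='u' -> body[0..1], body so far='u'
Chunk 2: stream[6..7]='5' size=0x5=5, data at stream[9..14]='cfh62' -> body[1..6], body so far='ucfh62'
Chunk 3: stream[16..17]='0' size=0 (terminator). Final body='ucfh62' (6 bytes)
Body byte 4 at stream offset 12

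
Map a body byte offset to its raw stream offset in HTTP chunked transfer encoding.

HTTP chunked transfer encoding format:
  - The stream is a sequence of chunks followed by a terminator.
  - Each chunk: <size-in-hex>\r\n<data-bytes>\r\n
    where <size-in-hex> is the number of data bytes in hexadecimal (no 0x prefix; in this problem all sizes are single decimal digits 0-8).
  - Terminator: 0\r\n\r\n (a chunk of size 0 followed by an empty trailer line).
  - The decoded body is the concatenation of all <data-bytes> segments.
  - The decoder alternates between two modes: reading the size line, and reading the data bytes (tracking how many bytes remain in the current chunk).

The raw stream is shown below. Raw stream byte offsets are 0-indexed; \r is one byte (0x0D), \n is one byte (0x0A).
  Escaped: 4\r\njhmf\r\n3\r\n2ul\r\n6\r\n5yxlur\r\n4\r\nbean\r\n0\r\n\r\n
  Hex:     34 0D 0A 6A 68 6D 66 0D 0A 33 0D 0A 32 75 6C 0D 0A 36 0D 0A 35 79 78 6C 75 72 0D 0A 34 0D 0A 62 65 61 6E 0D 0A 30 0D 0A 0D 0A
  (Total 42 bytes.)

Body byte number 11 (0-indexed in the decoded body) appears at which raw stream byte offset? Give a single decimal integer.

Answer: 24

Derivation:
Chunk 1: stream[0..1]='4' size=0x4=4, data at stream[3..7]='jhmf' -> body[0..4], body so far='jhmf'
Chunk 2: stream[9..10]='3' size=0x3=3, data at stream[12..15]='2ul' -> body[4..7], body so far='jhmf2ul'
Chunk 3: stream[17..18]='6' size=0x6=6, data at stream[20..26]='5yxlur' -> body[7..13], body so far='jhmf2ul5yxlur'
Chunk 4: stream[28..29]='4' size=0x4=4, data at stream[31..35]='bean' -> body[13..17], body so far='jhmf2ul5yxlurbean'
Chunk 5: stream[37..38]='0' size=0 (terminator). Final body='jhmf2ul5yxlurbean' (17 bytes)
Body byte 11 at stream offset 24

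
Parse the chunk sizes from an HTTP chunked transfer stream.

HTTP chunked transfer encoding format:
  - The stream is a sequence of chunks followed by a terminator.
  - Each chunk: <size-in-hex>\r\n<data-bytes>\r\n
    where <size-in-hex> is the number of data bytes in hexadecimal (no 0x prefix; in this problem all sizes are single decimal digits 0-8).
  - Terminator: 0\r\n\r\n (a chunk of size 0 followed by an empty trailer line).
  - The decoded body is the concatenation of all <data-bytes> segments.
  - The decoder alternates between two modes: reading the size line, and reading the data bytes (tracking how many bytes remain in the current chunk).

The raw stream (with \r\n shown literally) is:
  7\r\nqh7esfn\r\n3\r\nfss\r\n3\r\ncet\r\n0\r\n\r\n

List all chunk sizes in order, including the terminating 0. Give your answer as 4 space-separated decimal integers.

Answer: 7 3 3 0

Derivation:
Chunk 1: stream[0..1]='7' size=0x7=7, data at stream[3..10]='qh7esfn' -> body[0..7], body so far='qh7esfn'
Chunk 2: stream[12..13]='3' size=0x3=3, data at stream[15..18]='fss' -> body[7..10], body so far='qh7esfnfss'
Chunk 3: stream[20..21]='3' size=0x3=3, data at stream[23..26]='cet' -> body[10..13], body so far='qh7esfnfsscet'
Chunk 4: stream[28..29]='0' size=0 (terminator). Final body='qh7esfnfsscet' (13 bytes)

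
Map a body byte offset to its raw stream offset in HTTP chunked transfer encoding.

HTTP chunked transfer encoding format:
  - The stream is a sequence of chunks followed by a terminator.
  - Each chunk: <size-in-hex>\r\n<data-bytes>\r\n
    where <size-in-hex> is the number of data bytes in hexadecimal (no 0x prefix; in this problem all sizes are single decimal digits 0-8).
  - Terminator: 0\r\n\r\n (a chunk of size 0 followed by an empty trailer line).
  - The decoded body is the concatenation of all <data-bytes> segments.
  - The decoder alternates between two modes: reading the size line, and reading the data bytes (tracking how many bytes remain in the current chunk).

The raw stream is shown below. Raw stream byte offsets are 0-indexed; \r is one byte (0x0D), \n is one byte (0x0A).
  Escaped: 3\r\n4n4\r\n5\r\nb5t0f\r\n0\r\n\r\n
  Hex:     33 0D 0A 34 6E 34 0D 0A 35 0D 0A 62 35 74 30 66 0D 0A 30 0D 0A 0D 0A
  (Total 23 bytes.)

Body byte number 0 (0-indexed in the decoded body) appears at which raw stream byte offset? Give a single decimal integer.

Chunk 1: stream[0..1]='3' size=0x3=3, data at stream[3..6]='4n4' -> body[0..3], body so far='4n4'
Chunk 2: stream[8..9]='5' size=0x5=5, data at stream[11..16]='b5t0f' -> body[3..8], body so far='4n4b5t0f'
Chunk 3: stream[18..19]='0' size=0 (terminator). Final body='4n4b5t0f' (8 bytes)
Body byte 0 at stream offset 3

Answer: 3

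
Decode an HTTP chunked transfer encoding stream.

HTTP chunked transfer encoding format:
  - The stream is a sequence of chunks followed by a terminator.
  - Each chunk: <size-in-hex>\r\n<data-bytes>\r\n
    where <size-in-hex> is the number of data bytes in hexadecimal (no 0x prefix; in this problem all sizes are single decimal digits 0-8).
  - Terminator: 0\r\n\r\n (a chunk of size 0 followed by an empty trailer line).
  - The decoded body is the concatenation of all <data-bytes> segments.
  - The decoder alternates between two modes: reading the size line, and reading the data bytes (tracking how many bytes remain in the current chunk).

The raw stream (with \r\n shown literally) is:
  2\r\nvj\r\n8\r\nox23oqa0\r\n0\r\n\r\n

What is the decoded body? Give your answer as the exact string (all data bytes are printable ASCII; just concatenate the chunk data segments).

Chunk 1: stream[0..1]='2' size=0x2=2, data at stream[3..5]='vj' -> body[0..2], body so far='vj'
Chunk 2: stream[7..8]='8' size=0x8=8, data at stream[10..18]='ox23oqa0' -> body[2..10], body so far='vjox23oqa0'
Chunk 3: stream[20..21]='0' size=0 (terminator). Final body='vjox23oqa0' (10 bytes)

Answer: vjox23oqa0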